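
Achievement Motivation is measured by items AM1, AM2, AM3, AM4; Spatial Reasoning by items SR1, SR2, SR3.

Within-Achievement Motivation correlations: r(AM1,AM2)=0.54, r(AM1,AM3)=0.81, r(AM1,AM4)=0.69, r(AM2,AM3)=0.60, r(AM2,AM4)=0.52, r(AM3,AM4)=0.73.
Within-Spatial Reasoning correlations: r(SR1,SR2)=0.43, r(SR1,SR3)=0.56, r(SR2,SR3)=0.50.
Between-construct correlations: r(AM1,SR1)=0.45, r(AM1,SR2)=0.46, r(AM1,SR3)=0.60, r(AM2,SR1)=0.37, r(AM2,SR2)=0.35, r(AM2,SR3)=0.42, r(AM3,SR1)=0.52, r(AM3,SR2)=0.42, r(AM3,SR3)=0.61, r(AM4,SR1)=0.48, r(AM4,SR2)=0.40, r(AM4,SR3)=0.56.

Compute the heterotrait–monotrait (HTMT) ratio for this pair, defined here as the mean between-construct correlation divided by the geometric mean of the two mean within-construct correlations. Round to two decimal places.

0.83

Between-construct mean = 5.64/12 = 0.4700.
Mean within-AM = 3.89/6 = 0.6483; mean within-SR = 1.49/3 = 0.4967.
Geometric mean = √(0.6483 × 0.4967) = 0.5675.
HTMT = 0.4700 / 0.5675 = 0.83.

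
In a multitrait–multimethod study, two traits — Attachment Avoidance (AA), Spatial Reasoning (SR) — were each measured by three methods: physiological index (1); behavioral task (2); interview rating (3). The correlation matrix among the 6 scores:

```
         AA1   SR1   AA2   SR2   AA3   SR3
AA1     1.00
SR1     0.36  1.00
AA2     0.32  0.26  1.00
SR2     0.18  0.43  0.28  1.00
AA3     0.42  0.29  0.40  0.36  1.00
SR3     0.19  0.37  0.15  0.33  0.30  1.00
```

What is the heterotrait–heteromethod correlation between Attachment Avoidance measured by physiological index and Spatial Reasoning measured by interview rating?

0.19

Different traits and methods: r(AA1, SR3) = 0.19.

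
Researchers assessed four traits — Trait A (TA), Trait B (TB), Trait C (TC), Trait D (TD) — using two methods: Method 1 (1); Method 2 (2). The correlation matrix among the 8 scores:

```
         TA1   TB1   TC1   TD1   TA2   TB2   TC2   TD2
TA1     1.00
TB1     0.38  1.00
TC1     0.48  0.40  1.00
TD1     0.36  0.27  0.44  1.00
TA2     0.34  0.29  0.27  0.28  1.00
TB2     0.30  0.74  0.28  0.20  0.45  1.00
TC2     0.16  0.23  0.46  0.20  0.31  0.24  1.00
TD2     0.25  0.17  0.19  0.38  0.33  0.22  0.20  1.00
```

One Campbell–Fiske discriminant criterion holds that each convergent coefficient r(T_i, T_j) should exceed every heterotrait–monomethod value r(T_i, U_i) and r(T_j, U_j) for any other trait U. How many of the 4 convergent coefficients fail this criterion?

Checking each validity diagonal entry against its comparison values:
TA (methods 1·2): 0.34 vs {0.38, 0.45, 0.48, 0.31, 0.36, 0.33} → fail.
TB (methods 1·2): 0.74 vs {0.38, 0.45, 0.40, 0.24, 0.27, 0.22} → pass.
TC (methods 1·2): 0.46 vs {0.48, 0.31, 0.40, 0.24, 0.44, 0.20} → fail.
TD (methods 1·2): 0.38 vs {0.36, 0.33, 0.27, 0.22, 0.44, 0.20} → fail.
3 of 4 fail.

3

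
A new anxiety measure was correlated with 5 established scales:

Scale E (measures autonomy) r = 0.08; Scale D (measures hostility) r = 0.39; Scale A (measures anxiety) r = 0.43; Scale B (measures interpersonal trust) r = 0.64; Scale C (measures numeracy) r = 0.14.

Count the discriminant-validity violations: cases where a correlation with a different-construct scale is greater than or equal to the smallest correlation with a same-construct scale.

Convergent (same construct = anxiety): Scale A.
Smallest convergent = 0.43. Discriminant values: 0.08, 0.39, 0.64, 0.14; count ≥ 0.43 → 1.

1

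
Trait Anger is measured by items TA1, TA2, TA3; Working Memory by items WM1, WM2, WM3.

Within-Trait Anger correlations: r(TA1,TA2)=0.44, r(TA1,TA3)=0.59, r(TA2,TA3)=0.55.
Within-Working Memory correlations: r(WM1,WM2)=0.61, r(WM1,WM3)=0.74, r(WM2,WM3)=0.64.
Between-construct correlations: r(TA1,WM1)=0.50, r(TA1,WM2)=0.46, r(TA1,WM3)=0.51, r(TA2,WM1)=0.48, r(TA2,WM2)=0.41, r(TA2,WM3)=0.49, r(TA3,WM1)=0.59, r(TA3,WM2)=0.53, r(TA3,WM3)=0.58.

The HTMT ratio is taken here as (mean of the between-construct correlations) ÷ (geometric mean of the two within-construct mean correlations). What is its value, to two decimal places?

0.86

Mean between = 4.55/9 = 0.5056.
Mean within-TA = 1.58/3 = 0.5267; mean within-WM = 1.99/3 = 0.6633.
Geometric mean = √(0.5267 × 0.6633) = 0.5911.
HTMT = 0.5056 / 0.5911 = 0.86.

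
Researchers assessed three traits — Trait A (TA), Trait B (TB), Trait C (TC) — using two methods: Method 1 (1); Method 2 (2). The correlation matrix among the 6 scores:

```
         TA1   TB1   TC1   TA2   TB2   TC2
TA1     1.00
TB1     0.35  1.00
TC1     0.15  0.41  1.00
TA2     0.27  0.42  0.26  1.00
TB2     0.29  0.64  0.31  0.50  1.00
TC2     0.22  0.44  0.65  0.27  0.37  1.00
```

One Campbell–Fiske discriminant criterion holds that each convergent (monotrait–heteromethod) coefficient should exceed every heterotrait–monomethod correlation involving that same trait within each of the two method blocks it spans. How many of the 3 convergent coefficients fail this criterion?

Checking each validity diagonal entry against its comparison values:
TA (methods 1·2): 0.27 vs {0.35, 0.50, 0.15, 0.27} → fail.
TB (methods 1·2): 0.64 vs {0.35, 0.50, 0.41, 0.37} → pass.
TC (methods 1·2): 0.65 vs {0.15, 0.27, 0.41, 0.37} → pass.
1 of 3 fail.

1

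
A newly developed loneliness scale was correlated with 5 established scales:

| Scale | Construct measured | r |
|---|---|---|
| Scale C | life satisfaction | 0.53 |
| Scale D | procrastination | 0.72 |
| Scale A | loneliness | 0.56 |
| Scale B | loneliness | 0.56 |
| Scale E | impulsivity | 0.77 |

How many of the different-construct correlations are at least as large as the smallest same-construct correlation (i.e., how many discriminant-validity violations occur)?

2

Convergent (same construct = loneliness): Scale A, Scale B.
Smallest convergent = 0.56. Discriminant values: 0.53, 0.72, 0.77; count ≥ 0.56 → 2.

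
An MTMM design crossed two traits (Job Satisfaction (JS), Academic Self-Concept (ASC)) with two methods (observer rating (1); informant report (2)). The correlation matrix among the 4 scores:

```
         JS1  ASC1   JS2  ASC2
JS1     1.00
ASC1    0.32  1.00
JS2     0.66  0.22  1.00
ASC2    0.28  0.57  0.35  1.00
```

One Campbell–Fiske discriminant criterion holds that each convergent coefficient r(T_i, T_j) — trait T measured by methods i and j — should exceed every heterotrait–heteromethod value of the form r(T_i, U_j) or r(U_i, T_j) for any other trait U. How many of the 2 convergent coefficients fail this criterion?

Convergent coefficients and their comparison sets:
JS (methods 1·2): 0.66 vs {0.28, 0.22} → pass.
ASC (methods 1·2): 0.57 vs {0.22, 0.28} → pass.
0 of 2 fail.

0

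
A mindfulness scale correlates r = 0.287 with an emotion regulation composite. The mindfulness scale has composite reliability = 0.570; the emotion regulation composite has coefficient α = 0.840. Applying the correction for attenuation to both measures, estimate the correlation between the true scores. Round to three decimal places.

r_true = r_obs / √(r_xx · r_yy) = 0.287 / √(0.570 × 0.840) = 0.287 / √0.478800 = 0.287 / 0.6920 ≈ 0.415.

0.415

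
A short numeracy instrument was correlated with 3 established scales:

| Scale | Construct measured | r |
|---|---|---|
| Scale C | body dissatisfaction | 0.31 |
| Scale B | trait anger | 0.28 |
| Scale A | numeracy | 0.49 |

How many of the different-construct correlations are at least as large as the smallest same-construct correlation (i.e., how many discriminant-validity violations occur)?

0

Convergent (same construct = numeracy): Scale A.
Smallest convergent = 0.49. Discriminant values: 0.31, 0.28; count ≥ 0.49 → 0.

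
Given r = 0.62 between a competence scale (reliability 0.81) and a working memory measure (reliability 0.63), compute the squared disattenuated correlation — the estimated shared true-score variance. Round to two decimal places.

0.75

Disattenuated r = 0.62 / √(0.81 × 0.63) = 0.62 / 0.7144 = 0.8679.
Shared true-score variance = 0.8679² = 0.7533 ≈ 0.75.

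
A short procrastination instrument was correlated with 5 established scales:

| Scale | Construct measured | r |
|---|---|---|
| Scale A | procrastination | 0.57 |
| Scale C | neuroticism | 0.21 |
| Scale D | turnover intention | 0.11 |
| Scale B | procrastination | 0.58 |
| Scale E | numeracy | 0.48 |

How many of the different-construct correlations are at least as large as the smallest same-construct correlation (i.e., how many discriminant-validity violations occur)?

0

Convergent (same construct = procrastination): Scale A, Scale B.
Smallest convergent = 0.57. Discriminant values: 0.21, 0.11, 0.48; count ≥ 0.57 → 0.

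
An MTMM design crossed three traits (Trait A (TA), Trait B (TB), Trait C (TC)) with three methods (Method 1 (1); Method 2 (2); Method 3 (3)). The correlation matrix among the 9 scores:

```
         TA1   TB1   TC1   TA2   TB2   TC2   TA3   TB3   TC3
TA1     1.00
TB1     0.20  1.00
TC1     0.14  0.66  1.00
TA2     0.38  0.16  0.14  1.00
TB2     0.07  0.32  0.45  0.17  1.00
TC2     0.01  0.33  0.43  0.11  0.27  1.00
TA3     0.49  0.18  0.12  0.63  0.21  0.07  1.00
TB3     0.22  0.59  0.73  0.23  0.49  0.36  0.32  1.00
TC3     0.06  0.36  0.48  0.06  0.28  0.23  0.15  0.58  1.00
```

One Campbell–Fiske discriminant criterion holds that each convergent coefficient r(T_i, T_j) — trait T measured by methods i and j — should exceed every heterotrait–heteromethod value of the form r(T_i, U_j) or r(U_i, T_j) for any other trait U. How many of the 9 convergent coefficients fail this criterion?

5

Checking each validity diagonal entry against its comparison values:
TA (methods 1·2): 0.38 vs {0.07, 0.16, 0.01, 0.14} → pass.
TA (methods 1·3): 0.49 vs {0.22, 0.18, 0.06, 0.12} → pass.
TA (methods 2·3): 0.63 vs {0.23, 0.21, 0.06, 0.07} → pass.
TB (methods 1·2): 0.32 vs {0.16, 0.07, 0.33, 0.45} → fail.
TB (methods 1·3): 0.59 vs {0.18, 0.22, 0.36, 0.73} → fail.
TB (methods 2·3): 0.49 vs {0.21, 0.23, 0.28, 0.36} → pass.
TC (methods 1·2): 0.43 vs {0.14, 0.01, 0.45, 0.33} → fail.
TC (methods 1·3): 0.48 vs {0.12, 0.06, 0.73, 0.36} → fail.
TC (methods 2·3): 0.23 vs {0.07, 0.06, 0.36, 0.28} → fail.
5 of 9 fail.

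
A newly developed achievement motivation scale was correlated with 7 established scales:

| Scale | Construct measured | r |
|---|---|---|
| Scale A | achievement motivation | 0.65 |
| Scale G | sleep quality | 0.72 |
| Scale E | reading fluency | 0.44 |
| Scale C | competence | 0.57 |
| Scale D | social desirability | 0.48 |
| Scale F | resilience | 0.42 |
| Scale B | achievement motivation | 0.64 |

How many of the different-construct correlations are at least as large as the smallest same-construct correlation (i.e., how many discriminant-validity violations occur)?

Convergent (same construct = achievement motivation): Scale A, Scale B.
Smallest convergent = 0.64. Discriminant values: 0.72, 0.44, 0.57, 0.48, 0.42; count ≥ 0.64 → 1.

1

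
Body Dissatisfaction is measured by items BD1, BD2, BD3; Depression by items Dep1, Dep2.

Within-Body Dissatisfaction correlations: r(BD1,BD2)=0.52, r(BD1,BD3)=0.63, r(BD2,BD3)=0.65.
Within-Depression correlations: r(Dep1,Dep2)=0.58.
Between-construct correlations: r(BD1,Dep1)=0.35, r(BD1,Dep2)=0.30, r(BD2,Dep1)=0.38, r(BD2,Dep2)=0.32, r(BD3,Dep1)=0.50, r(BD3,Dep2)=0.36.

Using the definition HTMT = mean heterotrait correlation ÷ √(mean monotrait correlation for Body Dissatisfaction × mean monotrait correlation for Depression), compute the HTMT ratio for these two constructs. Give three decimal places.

0.624

Mean heterotrait r = 2.21/6 = 0.3683.
Mean within-BD = 1.80/3 = 0.6000; mean within-Dep = 0.58/1 = 0.5800.
Geometric mean = √(0.6000 × 0.5800) = 0.5899.
HTMT = 0.3683 / 0.5899 = 0.624.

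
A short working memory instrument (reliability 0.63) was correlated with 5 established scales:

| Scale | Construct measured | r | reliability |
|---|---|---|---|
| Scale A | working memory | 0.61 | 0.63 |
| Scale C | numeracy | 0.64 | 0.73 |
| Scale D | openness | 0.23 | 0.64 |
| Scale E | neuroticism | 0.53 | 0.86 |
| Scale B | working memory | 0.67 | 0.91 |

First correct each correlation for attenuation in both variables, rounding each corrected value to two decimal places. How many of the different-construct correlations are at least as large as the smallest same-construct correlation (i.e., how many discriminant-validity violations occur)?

Disattenuated r (r / √(r_scale · r_new)):
  Scale A (conv): 0.61 / √(0.63·0.63) = 0.97
  Scale C (disc): 0.64 / √(0.73·0.63) = 0.94
  Scale D (disc): 0.23 / √(0.64·0.63) = 0.36
  Scale E (disc): 0.53 / √(0.86·0.63) = 0.72
  Scale B (conv): 0.67 / √(0.91·0.63) = 0.88
Smallest convergent = 0.88. Discriminant values: 0.94, 0.36, 0.72; count ≥ 0.88 → 1.

1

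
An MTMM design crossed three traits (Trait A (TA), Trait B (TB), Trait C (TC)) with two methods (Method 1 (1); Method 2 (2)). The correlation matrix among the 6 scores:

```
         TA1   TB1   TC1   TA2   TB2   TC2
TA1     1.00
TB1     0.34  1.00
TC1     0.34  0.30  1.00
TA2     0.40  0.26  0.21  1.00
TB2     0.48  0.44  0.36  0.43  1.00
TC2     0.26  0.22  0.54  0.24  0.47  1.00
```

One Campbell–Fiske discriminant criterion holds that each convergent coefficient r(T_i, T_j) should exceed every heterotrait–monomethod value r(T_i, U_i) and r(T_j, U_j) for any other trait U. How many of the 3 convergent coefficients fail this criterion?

Each convergent coefficient versus the relevant comparison correlations:
TA (methods 1·2): 0.40 vs {0.34, 0.43, 0.34, 0.24} → fail.
TB (methods 1·2): 0.44 vs {0.34, 0.43, 0.30, 0.47} → fail.
TC (methods 1·2): 0.54 vs {0.34, 0.24, 0.30, 0.47} → pass.
2 of 3 fail.

2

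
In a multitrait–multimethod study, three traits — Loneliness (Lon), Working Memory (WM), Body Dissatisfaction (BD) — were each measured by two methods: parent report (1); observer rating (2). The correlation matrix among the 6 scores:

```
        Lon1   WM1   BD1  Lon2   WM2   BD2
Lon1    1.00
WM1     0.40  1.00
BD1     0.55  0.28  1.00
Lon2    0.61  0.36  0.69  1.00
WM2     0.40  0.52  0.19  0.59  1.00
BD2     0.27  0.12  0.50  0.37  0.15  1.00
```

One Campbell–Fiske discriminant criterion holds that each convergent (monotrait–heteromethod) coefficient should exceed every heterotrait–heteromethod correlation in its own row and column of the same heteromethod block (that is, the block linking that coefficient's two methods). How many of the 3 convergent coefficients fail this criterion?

Checking each validity diagonal entry against its comparison values:
Lon (methods 1·2): 0.61 vs {0.40, 0.36, 0.27, 0.69} → fail.
WM (methods 1·2): 0.52 vs {0.36, 0.40, 0.12, 0.19} → pass.
BD (methods 1·2): 0.50 vs {0.69, 0.27, 0.19, 0.12} → fail.
2 of 3 fail.

2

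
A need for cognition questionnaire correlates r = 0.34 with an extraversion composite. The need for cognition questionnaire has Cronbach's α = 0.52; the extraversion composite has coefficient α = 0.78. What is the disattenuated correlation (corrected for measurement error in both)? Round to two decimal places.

r_true = r_obs / √(r_xx · r_yy) = 0.34 / √(0.52 × 0.78) = 0.34 / √0.4056 = 0.34 / 0.6369 ≈ 0.53.

0.53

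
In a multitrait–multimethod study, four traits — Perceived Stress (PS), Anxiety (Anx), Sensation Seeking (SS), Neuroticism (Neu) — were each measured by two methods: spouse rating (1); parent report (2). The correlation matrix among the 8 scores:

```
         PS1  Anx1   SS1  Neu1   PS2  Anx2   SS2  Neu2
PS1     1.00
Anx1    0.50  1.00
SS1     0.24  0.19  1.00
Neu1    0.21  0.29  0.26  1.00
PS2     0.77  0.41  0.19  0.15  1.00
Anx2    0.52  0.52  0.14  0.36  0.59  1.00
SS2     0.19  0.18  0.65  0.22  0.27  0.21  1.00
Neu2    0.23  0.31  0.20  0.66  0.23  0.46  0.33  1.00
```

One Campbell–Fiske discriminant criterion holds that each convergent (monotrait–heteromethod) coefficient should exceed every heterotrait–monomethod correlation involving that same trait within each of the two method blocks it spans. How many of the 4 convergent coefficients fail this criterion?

Checking each validity diagonal entry against its comparison values:
PS (methods 1·2): 0.77 vs {0.50, 0.59, 0.24, 0.27, 0.21, 0.23} → pass.
Anx (methods 1·2): 0.52 vs {0.50, 0.59, 0.19, 0.21, 0.29, 0.46} → fail.
SS (methods 1·2): 0.65 vs {0.24, 0.27, 0.19, 0.21, 0.26, 0.33} → pass.
Neu (methods 1·2): 0.66 vs {0.21, 0.23, 0.29, 0.46, 0.26, 0.33} → pass.
1 of 4 fail.

1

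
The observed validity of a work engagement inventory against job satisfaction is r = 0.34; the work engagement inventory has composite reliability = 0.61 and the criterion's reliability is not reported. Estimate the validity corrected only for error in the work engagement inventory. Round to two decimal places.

0.44

Single correction: r_c = r_obs / √r_xx = 0.34 / √0.61 = 0.34 / 0.7810 ≈ 0.44.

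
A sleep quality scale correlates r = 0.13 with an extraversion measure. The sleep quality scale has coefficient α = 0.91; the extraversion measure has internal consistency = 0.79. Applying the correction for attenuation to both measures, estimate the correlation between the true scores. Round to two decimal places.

r_true = r_obs / √(r_xx · r_yy) = 0.13 / √(0.91 × 0.79) = 0.13 / √0.7189 = 0.13 / 0.8479 ≈ 0.15.

0.15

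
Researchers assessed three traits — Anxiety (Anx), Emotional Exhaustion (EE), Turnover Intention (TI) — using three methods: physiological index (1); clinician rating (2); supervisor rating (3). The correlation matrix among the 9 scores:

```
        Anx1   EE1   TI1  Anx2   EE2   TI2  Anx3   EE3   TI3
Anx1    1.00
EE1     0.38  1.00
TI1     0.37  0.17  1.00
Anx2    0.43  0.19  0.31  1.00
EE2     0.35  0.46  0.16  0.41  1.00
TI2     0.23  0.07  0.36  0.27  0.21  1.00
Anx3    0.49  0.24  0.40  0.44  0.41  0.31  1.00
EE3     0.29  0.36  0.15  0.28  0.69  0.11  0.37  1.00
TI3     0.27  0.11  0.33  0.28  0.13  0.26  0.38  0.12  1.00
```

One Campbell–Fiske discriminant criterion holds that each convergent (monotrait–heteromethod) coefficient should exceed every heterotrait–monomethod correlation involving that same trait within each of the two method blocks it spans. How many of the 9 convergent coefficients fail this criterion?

4

Convergent coefficients and their comparison sets:
Anx (methods 1·2): 0.43 vs {0.38, 0.41, 0.37, 0.27} → pass.
Anx (methods 1·3): 0.49 vs {0.38, 0.37, 0.37, 0.38} → pass.
Anx (methods 2·3): 0.44 vs {0.41, 0.37, 0.27, 0.38} → pass.
EE (methods 1·2): 0.46 vs {0.38, 0.41, 0.17, 0.21} → pass.
EE (methods 1·3): 0.36 vs {0.38, 0.37, 0.17, 0.12} → fail.
EE (methods 2·3): 0.69 vs {0.41, 0.37, 0.21, 0.12} → pass.
TI (methods 1·2): 0.36 vs {0.37, 0.27, 0.17, 0.21} → fail.
TI (methods 1·3): 0.33 vs {0.37, 0.38, 0.17, 0.12} → fail.
TI (methods 2·3): 0.26 vs {0.27, 0.38, 0.21, 0.12} → fail.
4 of 9 fail.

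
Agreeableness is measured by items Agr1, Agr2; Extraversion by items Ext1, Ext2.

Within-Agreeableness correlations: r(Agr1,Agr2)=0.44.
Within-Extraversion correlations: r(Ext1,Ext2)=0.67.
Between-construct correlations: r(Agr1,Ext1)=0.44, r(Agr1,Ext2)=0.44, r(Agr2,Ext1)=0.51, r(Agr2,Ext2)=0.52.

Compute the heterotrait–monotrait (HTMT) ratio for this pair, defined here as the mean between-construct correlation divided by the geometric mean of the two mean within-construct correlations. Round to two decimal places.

0.88

Mean between = 1.91/4 = 0.4775.
Mean within-Agr = 0.44/1 = 0.4400; mean within-Ext = 0.67/1 = 0.6700.
Geometric mean = √(0.4400 × 0.6700) = 0.5430.
HTMT = 0.4775 / 0.5430 = 0.88.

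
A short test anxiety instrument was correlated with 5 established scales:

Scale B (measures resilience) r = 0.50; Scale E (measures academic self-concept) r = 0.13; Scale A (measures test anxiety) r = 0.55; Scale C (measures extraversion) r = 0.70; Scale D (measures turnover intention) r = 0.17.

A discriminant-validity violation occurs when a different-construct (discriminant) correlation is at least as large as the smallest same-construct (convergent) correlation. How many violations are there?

1

Convergent (same construct = test anxiety): Scale A.
Smallest convergent = 0.55. Discriminant values: 0.50, 0.13, 0.70, 0.17; count ≥ 0.55 → 1.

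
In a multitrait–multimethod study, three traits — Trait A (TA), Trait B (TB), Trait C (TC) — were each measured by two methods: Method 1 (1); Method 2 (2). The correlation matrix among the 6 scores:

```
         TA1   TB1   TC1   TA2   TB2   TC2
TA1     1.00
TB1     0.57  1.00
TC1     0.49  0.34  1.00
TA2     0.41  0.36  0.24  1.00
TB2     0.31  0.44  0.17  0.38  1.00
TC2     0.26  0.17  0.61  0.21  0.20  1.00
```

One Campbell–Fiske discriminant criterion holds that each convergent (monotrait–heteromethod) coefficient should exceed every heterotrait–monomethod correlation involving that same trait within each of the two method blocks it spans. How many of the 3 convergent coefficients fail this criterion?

2

Convergent coefficients and their comparison sets:
TA (methods 1·2): 0.41 vs {0.57, 0.38, 0.49, 0.21} → fail.
TB (methods 1·2): 0.44 vs {0.57, 0.38, 0.34, 0.20} → fail.
TC (methods 1·2): 0.61 vs {0.49, 0.21, 0.34, 0.20} → pass.
2 of 3 fail.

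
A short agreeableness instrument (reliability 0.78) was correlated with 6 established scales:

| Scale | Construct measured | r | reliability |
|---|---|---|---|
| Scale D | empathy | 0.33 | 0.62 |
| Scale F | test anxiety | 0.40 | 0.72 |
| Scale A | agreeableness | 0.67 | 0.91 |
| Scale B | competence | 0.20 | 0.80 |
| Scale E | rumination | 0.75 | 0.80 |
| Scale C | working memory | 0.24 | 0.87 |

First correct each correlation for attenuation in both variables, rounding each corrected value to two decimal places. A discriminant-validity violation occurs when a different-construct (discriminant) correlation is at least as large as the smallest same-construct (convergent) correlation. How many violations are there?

1

Disattenuated r (r / √(r_scale · r_new)):
  Scale D (disc): 0.33 / √(0.62·0.78) = 0.47
  Scale F (disc): 0.40 / √(0.72·0.78) = 0.53
  Scale A (conv): 0.67 / √(0.91·0.78) = 0.80
  Scale B (disc): 0.20 / √(0.80·0.78) = 0.25
  Scale E (disc): 0.75 / √(0.80·0.78) = 0.95
  Scale C (disc): 0.24 / √(0.87·0.78) = 0.29
Smallest convergent = 0.80. Discriminant values: 0.47, 0.53, 0.25, 0.95, 0.29; count ≥ 0.80 → 1.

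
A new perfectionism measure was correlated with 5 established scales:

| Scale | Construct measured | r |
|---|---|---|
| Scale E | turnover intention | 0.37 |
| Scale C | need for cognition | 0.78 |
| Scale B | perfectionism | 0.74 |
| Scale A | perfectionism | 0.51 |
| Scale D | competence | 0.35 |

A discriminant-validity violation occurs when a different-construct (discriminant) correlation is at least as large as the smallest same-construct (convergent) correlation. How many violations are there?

Convergent (same construct = perfectionism): Scale B, Scale A.
Smallest convergent = 0.51. Discriminant values: 0.37, 0.78, 0.35; count ≥ 0.51 → 1.

1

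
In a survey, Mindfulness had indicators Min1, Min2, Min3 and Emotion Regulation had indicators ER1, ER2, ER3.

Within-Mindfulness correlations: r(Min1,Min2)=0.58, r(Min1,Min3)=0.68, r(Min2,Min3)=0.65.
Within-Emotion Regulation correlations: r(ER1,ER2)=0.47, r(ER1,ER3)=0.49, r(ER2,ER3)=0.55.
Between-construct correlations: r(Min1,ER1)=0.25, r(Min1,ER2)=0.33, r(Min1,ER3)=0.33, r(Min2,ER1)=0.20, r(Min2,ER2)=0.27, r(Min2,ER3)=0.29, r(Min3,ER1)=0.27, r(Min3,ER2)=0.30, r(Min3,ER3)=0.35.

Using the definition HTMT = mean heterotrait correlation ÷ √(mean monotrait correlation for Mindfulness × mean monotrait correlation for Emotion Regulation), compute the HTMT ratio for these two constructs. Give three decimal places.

0.508

Mean between = 2.59/9 = 0.2878.
Mean within-Min = 1.91/3 = 0.6367; mean within-ER = 1.51/3 = 0.5033.
Geometric mean = √(0.6367 × 0.5033) = 0.5661.
HTMT = 0.2878 / 0.5661 = 0.508.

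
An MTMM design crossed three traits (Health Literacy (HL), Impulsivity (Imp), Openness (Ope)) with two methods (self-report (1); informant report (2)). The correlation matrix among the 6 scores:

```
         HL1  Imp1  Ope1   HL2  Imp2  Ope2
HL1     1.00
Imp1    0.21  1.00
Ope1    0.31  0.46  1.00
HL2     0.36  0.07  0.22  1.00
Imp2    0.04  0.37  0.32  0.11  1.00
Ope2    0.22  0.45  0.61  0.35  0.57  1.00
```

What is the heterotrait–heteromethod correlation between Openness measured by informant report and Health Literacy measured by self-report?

Different traits and methods: r(Ope2, HL1) = 0.22.

0.22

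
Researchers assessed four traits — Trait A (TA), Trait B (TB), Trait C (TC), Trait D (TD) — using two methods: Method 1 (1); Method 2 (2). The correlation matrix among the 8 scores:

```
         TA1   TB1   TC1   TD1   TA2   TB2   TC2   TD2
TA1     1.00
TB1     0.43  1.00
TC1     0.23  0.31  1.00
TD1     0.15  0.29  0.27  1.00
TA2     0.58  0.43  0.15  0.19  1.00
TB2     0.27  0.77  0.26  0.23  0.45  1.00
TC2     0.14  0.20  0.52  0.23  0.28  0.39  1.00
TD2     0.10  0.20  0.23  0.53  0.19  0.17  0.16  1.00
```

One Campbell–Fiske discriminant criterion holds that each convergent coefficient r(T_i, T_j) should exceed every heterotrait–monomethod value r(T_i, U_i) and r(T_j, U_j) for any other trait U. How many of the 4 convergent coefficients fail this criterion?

Each convergent coefficient versus the relevant comparison correlations:
TA (methods 1·2): 0.58 vs {0.43, 0.45, 0.23, 0.28, 0.15, 0.19} → pass.
TB (methods 1·2): 0.77 vs {0.43, 0.45, 0.31, 0.39, 0.29, 0.17} → pass.
TC (methods 1·2): 0.52 vs {0.23, 0.28, 0.31, 0.39, 0.27, 0.16} → pass.
TD (methods 1·2): 0.53 vs {0.15, 0.19, 0.29, 0.17, 0.27, 0.16} → pass.
0 of 4 fail.

0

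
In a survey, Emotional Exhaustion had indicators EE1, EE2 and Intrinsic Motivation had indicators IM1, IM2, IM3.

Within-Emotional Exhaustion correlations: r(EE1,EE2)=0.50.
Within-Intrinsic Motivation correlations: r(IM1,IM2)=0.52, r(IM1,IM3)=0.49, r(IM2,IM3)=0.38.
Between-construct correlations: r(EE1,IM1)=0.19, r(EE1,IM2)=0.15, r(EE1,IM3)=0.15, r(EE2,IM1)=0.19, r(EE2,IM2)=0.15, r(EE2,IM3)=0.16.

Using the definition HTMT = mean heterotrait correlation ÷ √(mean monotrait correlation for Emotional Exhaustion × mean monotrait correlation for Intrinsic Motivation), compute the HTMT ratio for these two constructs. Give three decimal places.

Mean heterotrait r = 0.99/6 = 0.1650.
Mean within-EE = 0.50/1 = 0.5000; mean within-IM = 1.39/3 = 0.4633.
Geometric mean = √(0.5000 × 0.4633) = 0.4813.
HTMT = 0.1650 / 0.4813 = 0.343.

0.343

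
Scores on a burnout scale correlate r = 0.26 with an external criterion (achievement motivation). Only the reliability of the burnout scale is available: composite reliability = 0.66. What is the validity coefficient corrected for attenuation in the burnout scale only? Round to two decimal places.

Single correction: r_c = r_obs / √r_xx = 0.26 / √0.66 = 0.26 / 0.8124 ≈ 0.32.

0.32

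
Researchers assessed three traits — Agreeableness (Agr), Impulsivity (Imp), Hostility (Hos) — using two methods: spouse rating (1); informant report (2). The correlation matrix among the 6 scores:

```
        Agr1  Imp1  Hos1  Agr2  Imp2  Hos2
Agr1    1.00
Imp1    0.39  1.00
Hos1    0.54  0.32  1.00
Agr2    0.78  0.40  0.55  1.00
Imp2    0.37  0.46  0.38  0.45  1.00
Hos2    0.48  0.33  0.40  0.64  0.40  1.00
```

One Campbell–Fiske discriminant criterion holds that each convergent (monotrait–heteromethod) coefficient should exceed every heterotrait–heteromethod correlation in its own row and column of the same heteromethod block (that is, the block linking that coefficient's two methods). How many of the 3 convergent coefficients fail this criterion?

Convergent coefficients and their comparison sets:
Agr (methods 1·2): 0.78 vs {0.37, 0.40, 0.48, 0.55} → pass.
Imp (methods 1·2): 0.46 vs {0.40, 0.37, 0.33, 0.38} → pass.
Hos (methods 1·2): 0.40 vs {0.55, 0.48, 0.38, 0.33} → fail.
1 of 3 fail.

1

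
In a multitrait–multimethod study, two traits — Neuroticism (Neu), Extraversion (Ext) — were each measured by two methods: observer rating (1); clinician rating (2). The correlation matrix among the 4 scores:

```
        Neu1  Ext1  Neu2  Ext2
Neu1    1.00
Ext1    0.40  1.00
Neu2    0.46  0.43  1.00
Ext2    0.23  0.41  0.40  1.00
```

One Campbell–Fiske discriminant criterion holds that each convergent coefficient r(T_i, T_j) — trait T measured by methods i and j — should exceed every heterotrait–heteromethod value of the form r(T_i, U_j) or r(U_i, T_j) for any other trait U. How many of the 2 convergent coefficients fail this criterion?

Each convergent coefficient versus the relevant comparison correlations:
Neu (methods 1·2): 0.46 vs {0.23, 0.43} → pass.
Ext (methods 1·2): 0.41 vs {0.43, 0.23} → fail.
1 of 2 fail.

1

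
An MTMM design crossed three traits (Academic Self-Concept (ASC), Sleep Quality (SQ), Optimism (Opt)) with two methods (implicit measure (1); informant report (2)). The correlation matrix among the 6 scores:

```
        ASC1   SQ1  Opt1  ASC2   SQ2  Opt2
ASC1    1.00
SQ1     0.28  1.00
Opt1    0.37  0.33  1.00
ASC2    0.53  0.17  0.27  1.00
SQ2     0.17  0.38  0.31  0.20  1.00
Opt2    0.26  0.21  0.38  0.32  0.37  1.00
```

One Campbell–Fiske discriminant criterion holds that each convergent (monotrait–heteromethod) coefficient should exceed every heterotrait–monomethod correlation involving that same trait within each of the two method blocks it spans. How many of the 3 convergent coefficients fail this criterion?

Convergent coefficients and their comparison sets:
ASC (methods 1·2): 0.53 vs {0.28, 0.20, 0.37, 0.32} → pass.
SQ (methods 1·2): 0.38 vs {0.28, 0.20, 0.33, 0.37} → pass.
Opt (methods 1·2): 0.38 vs {0.37, 0.32, 0.33, 0.37} → pass.
0 of 3 fail.

0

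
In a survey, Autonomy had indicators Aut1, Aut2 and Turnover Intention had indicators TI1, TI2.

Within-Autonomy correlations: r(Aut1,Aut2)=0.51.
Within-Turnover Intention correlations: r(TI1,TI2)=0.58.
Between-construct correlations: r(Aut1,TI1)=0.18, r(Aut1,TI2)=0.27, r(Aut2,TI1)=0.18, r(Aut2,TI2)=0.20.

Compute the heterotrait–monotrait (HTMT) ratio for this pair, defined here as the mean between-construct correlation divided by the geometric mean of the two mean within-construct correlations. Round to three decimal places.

0.382

Mean heterotrait r = 0.83/4 = 0.2075.
Mean within-Aut = 0.51/1 = 0.5100; mean within-TI = 0.58/1 = 0.5800.
Geometric mean = √(0.5100 × 0.5800) = 0.5439.
HTMT = 0.2075 / 0.5439 = 0.382.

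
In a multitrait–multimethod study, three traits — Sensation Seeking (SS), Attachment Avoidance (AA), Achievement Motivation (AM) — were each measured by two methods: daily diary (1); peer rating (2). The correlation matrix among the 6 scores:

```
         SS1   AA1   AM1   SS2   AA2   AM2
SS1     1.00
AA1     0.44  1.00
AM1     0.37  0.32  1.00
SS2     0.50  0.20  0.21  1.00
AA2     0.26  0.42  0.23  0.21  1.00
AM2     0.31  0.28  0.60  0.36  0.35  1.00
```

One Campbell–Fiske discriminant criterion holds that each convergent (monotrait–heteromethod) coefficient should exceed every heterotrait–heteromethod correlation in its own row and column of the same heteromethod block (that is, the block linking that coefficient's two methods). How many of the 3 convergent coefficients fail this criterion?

Checking each validity diagonal entry against its comparison values:
SS (methods 1·2): 0.50 vs {0.26, 0.20, 0.31, 0.21} → pass.
AA (methods 1·2): 0.42 vs {0.20, 0.26, 0.28, 0.23} → pass.
AM (methods 1·2): 0.60 vs {0.21, 0.31, 0.23, 0.28} → pass.
0 of 3 fail.

0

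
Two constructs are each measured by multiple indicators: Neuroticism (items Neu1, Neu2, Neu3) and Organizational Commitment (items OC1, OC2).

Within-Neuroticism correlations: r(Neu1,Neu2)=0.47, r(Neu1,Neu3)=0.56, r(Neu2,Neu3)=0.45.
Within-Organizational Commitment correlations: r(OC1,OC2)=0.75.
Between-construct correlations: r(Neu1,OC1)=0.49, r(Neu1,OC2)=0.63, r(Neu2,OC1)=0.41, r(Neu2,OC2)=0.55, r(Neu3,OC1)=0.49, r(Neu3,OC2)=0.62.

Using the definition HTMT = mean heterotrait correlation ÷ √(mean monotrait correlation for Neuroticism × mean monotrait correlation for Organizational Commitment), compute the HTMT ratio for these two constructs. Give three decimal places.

0.874

Between-construct mean = 3.19/6 = 0.5317.
Mean within-Neu = 1.48/3 = 0.4933; mean within-OC = 0.75/1 = 0.7500.
Geometric mean = √(0.4933 × 0.7500) = 0.6083.
HTMT = 0.5317 / 0.6083 = 0.874.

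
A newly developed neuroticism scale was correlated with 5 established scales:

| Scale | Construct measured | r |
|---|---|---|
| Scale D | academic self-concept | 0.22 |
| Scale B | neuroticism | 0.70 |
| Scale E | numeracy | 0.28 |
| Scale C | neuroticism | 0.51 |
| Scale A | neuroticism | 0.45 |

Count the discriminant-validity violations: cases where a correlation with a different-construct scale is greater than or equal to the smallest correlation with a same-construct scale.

0

Convergent (same construct = neuroticism): Scale B, Scale C, Scale A.
Smallest convergent = 0.45. Discriminant values: 0.22, 0.28; count ≥ 0.45 → 0.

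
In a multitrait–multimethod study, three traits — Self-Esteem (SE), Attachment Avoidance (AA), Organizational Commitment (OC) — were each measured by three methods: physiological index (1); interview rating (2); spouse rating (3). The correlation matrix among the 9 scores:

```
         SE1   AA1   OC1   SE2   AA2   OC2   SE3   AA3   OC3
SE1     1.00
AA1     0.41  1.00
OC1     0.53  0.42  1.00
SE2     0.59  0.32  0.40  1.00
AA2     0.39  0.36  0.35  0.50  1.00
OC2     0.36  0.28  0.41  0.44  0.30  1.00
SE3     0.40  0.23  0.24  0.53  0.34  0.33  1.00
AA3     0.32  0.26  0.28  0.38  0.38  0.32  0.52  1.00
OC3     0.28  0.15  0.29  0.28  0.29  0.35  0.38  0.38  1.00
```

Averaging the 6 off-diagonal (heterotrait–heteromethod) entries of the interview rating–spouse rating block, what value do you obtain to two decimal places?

HTHM values (method 2 × method 3): 0.38, 0.28, 0.34, 0.29, 0.33, 0.32; mean = 1.94/6 = 0.32.

0.32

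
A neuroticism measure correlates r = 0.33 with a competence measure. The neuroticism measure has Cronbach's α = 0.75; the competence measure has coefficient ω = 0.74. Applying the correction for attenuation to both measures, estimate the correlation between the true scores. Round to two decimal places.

r_true = r_obs / √(r_xx · r_yy) = 0.33 / √(0.75 × 0.74) = 0.33 / √0.5550 = 0.33 / 0.7450 ≈ 0.44.

0.44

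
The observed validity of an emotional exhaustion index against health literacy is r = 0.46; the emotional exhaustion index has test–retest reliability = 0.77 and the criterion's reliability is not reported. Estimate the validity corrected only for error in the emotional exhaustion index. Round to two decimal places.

0.52

Single correction: r_c = r_obs / √r_xx = 0.46 / √0.77 = 0.46 / 0.8775 ≈ 0.52.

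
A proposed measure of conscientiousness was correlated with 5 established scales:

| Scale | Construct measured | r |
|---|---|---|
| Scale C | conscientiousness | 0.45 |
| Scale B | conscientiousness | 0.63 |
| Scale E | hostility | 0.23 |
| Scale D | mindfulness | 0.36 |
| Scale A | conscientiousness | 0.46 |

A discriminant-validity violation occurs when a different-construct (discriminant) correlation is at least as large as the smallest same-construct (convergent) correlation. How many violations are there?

0

Convergent (same construct = conscientiousness): Scale C, Scale B, Scale A.
Smallest convergent = 0.45. Discriminant values: 0.23, 0.36; count ≥ 0.45 → 0.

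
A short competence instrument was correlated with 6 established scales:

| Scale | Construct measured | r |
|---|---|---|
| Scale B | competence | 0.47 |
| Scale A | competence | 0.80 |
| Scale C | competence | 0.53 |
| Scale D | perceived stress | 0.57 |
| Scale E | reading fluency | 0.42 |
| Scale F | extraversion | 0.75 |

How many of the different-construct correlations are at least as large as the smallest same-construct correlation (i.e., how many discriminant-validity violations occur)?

Convergent (same construct = competence): Scale B, Scale A, Scale C.
Smallest convergent = 0.47. Discriminant values: 0.57, 0.42, 0.75; count ≥ 0.47 → 2.

2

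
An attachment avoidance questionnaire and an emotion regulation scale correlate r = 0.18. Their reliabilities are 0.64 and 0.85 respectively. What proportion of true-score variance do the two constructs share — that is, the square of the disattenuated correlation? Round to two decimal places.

Disattenuated r = 0.18 / √(0.64 × 0.85) = 0.18 / 0.7376 = 0.2440.
Shared true-score variance = 0.2440² = 0.0595 ≈ 0.06.

0.06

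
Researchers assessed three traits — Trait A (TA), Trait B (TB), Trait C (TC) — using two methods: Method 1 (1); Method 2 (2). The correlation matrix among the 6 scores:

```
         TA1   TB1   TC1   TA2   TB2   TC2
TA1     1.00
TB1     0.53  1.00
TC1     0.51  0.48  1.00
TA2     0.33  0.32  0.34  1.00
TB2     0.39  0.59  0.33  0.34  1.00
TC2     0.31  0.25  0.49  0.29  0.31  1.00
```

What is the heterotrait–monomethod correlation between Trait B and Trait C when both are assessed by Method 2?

Different traits, same method: r(TB2, TC2) = 0.31.

0.31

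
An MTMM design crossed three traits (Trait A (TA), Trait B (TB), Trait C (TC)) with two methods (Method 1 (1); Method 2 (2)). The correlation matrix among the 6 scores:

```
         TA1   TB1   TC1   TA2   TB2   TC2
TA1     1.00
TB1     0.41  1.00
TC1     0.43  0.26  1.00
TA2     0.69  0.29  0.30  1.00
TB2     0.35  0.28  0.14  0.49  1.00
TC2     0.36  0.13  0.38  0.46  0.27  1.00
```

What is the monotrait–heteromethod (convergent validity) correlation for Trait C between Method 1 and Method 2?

Same trait (TC), different methods: r(TC1, TC2) = 0.38.

0.38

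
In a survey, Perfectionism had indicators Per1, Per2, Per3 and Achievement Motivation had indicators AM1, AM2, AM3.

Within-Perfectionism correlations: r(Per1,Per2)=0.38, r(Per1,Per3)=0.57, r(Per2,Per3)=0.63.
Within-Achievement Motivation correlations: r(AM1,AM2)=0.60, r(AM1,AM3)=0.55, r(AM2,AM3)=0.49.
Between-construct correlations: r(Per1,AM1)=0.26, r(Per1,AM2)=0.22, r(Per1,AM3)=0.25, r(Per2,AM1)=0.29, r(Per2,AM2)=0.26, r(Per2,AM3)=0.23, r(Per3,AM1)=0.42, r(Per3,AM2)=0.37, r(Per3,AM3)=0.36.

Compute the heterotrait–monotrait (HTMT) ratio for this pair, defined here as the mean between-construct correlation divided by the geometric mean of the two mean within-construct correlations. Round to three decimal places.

Between-construct mean = 2.66/9 = 0.2956.
Mean within-Per = 1.58/3 = 0.5267; mean within-AM = 1.64/3 = 0.5467.
Geometric mean = √(0.5267 × 0.5467) = 0.5366.
HTMT = 0.2956 / 0.5366 = 0.551.

0.551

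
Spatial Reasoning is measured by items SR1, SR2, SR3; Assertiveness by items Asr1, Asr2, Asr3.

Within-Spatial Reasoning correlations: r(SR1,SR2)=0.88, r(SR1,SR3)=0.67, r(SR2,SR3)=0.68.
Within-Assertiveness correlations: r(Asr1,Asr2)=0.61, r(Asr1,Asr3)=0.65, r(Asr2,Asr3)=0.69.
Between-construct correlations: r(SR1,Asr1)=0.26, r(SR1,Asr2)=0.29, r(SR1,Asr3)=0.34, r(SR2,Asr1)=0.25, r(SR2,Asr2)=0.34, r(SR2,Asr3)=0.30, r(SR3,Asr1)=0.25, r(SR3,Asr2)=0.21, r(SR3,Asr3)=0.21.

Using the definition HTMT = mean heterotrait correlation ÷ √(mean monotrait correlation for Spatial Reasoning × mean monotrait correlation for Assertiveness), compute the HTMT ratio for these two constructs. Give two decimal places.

Between-construct mean = 2.45/9 = 0.2722.
Mean within-SR = 2.23/3 = 0.7433; mean within-Asr = 1.95/3 = 0.6500.
Geometric mean = √(0.7433 × 0.6500) = 0.6951.
HTMT = 0.2722 / 0.6951 = 0.39.

0.39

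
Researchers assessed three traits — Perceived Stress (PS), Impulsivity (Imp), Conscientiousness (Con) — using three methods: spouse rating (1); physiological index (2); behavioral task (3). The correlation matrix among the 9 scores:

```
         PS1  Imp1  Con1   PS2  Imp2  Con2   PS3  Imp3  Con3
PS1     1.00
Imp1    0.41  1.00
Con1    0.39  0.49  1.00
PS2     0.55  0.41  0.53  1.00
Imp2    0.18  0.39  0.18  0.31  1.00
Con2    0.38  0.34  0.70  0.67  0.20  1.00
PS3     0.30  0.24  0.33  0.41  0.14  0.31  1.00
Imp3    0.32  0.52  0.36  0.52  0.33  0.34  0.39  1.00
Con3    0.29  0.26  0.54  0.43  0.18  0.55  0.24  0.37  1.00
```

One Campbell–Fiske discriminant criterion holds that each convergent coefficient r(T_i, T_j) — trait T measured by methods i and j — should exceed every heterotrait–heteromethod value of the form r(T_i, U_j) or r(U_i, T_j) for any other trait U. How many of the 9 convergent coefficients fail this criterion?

Each convergent coefficient versus the relevant comparison correlations:
PS (methods 1·2): 0.55 vs {0.18, 0.41, 0.38, 0.53} → pass.
PS (methods 1·3): 0.30 vs {0.32, 0.24, 0.29, 0.33} → fail.
PS (methods 2·3): 0.41 vs {0.52, 0.14, 0.43, 0.31} → fail.
Imp (methods 1·2): 0.39 vs {0.41, 0.18, 0.34, 0.18} → fail.
Imp (methods 1·3): 0.52 vs {0.24, 0.32, 0.26, 0.36} → pass.
Imp (methods 2·3): 0.33 vs {0.14, 0.52, 0.18, 0.34} → fail.
Con (methods 1·2): 0.70 vs {0.53, 0.38, 0.18, 0.34} → pass.
Con (methods 1·3): 0.54 vs {0.33, 0.29, 0.36, 0.26} → pass.
Con (methods 2·3): 0.55 vs {0.31, 0.43, 0.34, 0.18} → pass.
4 of 9 fail.

4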